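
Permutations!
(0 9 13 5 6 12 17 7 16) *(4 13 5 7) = (0 9 5 6 12 17 4 13 7 16) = [9, 1, 2, 3, 13, 6, 12, 16, 8, 5, 10, 11, 17, 7, 14, 15, 0, 4]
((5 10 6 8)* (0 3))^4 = ((0 3)(5 10 6 8))^4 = (10)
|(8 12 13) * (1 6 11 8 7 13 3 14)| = |(1 6 11 8 12 3 14)(7 13)| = 14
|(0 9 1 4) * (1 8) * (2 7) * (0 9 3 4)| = 6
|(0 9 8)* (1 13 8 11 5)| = 7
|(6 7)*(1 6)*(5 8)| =|(1 6 7)(5 8)| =6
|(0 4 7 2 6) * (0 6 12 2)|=6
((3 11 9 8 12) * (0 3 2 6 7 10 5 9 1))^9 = (0 3 11 1)(2 6 7 10 5 9 8 12) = ((0 3 11 1)(2 6 7 10 5 9 8 12))^9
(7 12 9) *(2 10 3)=(2 10 3)(7 12 9)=[0, 1, 10, 2, 4, 5, 6, 12, 8, 7, 3, 11, 9]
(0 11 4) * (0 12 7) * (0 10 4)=[11, 1, 2, 3, 12, 5, 6, 10, 8, 9, 4, 0, 7]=(0 11)(4 12 7 10)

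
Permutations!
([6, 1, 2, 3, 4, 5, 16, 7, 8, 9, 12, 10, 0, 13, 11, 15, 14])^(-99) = (0 12 10 11 14 16 6)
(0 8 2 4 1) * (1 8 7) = (0 7 1)(2 4 8) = [7, 0, 4, 3, 8, 5, 6, 1, 2]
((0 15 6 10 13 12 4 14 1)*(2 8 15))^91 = (0 15 13 14 2 6 12 1 8 10 4)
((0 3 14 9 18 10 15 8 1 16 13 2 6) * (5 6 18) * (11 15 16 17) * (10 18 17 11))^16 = ((18)(0 3 14 9 5 6)(1 11 15 8)(2 17 10 16 13))^16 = (18)(0 5 14)(2 17 10 16 13)(3 6 9)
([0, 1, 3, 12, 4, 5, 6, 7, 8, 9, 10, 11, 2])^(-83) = [0, 1, 3, 12, 4, 5, 6, 7, 8, 9, 10, 11, 2]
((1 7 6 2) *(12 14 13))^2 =((1 7 6 2)(12 14 13))^2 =(1 6)(2 7)(12 13 14)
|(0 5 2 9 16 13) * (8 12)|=|(0 5 2 9 16 13)(8 12)|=6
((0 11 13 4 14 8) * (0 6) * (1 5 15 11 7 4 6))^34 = (0 7 4 14 8 1 5 15 11 13 6)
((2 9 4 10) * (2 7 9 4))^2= (2 10 9 4 7)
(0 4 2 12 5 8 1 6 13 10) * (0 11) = (0 4 2 12 5 8 1 6 13 10 11) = [4, 6, 12, 3, 2, 8, 13, 7, 1, 9, 11, 0, 5, 10]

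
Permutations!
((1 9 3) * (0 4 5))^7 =((0 4 5)(1 9 3))^7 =(0 4 5)(1 9 3)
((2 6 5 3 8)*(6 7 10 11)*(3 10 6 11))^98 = ((11)(2 7 6 5 10 3 8))^98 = (11)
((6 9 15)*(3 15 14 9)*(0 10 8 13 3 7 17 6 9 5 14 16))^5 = ((0 10 8 13 3 15 9 16)(5 14)(6 7 17))^5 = (0 15 8 16 3 10 9 13)(5 14)(6 17 7)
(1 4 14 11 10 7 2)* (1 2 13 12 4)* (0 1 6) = (0 1 6)(4 14 11 10 7 13 12) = [1, 6, 2, 3, 14, 5, 0, 13, 8, 9, 7, 10, 4, 12, 11]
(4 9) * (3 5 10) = (3 5 10)(4 9) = [0, 1, 2, 5, 9, 10, 6, 7, 8, 4, 3]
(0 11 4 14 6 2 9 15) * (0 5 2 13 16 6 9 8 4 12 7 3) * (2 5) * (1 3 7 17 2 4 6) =[11, 3, 8, 0, 14, 5, 13, 7, 6, 15, 10, 12, 17, 16, 9, 4, 1, 2] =(0 11 12 17 2 8 6 13 16 1 3)(4 14 9 15)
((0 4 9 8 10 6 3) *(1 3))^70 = ((0 4 9 8 10 6 1 3))^70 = (0 1 10 9)(3 6 8 4)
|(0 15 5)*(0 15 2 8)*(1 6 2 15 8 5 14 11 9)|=10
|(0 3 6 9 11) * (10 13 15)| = 15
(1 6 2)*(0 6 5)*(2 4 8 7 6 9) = [9, 5, 1, 3, 8, 0, 4, 6, 7, 2] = (0 9 2 1 5)(4 8 7 6)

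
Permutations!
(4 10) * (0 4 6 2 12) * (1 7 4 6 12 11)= (0 6 2 11 1 7 4 10 12)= [6, 7, 11, 3, 10, 5, 2, 4, 8, 9, 12, 1, 0]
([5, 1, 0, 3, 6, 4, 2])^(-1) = [2, 1, 6, 3, 5, 0, 4]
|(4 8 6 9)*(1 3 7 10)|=4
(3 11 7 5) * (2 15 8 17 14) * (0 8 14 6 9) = [8, 1, 15, 11, 4, 3, 9, 5, 17, 0, 10, 7, 12, 13, 2, 14, 16, 6] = (0 8 17 6 9)(2 15 14)(3 11 7 5)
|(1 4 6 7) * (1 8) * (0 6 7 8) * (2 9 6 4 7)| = 8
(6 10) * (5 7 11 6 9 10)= (5 7 11 6)(9 10)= [0, 1, 2, 3, 4, 7, 5, 11, 8, 10, 9, 6]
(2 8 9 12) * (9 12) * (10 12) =(2 8 10 12) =[0, 1, 8, 3, 4, 5, 6, 7, 10, 9, 12, 11, 2]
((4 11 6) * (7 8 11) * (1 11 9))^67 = ((1 11 6 4 7 8 9))^67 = (1 7 11 8 6 9 4)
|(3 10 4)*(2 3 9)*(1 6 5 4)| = 8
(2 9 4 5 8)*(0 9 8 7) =(0 9 4 5 7)(2 8) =[9, 1, 8, 3, 5, 7, 6, 0, 2, 4]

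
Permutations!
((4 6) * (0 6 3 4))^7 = (0 6)(3 4)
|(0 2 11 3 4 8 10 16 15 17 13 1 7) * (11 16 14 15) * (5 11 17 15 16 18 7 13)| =36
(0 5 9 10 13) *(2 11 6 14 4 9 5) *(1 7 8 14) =(0 2 11 6 1 7 8 14 4 9 10 13) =[2, 7, 11, 3, 9, 5, 1, 8, 14, 10, 13, 6, 12, 0, 4]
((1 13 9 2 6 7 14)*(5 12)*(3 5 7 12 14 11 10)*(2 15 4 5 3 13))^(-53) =((1 2 6 12 7 11 10 13 9 15 4 5 14))^(-53) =(1 14 5 4 15 9 13 10 11 7 12 6 2)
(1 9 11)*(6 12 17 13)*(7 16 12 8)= (1 9 11)(6 8 7 16 12 17 13)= [0, 9, 2, 3, 4, 5, 8, 16, 7, 11, 10, 1, 17, 6, 14, 15, 12, 13]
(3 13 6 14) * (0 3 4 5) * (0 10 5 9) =(0 3 13 6 14 4 9)(5 10) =[3, 1, 2, 13, 9, 10, 14, 7, 8, 0, 5, 11, 12, 6, 4]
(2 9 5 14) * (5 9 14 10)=(2 14)(5 10)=[0, 1, 14, 3, 4, 10, 6, 7, 8, 9, 5, 11, 12, 13, 2]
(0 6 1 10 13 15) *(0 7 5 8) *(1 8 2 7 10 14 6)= (0 1 14 6 8)(2 7 5)(10 13 15)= [1, 14, 7, 3, 4, 2, 8, 5, 0, 9, 13, 11, 12, 15, 6, 10]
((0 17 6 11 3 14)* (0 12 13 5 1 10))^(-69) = ((0 17 6 11 3 14 12 13 5 1 10))^(-69) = (0 5 14 6 10 13 3 17 1 12 11)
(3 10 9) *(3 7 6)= (3 10 9 7 6)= [0, 1, 2, 10, 4, 5, 3, 6, 8, 7, 9]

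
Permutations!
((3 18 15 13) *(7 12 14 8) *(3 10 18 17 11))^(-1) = (3 11 17)(7 8 14 12)(10 13 15 18) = ((3 17 11)(7 12 14 8)(10 18 15 13))^(-1)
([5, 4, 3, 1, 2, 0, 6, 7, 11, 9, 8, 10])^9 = (11)(0 5)(1 4 2 3)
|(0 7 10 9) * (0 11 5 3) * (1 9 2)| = 9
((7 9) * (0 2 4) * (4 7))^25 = (9)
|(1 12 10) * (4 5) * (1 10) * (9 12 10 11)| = |(1 10 11 9 12)(4 5)| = 10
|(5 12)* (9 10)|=|(5 12)(9 10)|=2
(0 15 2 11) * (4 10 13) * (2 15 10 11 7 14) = [10, 1, 7, 3, 11, 5, 6, 14, 8, 9, 13, 0, 12, 4, 2, 15] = (15)(0 10 13 4 11)(2 7 14)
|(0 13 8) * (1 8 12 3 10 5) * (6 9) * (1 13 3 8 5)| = |(0 3 10 1 5 13 12 8)(6 9)| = 8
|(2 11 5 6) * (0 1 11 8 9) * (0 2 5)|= |(0 1 11)(2 8 9)(5 6)|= 6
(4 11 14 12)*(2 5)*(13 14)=(2 5)(4 11 13 14 12)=[0, 1, 5, 3, 11, 2, 6, 7, 8, 9, 10, 13, 4, 14, 12]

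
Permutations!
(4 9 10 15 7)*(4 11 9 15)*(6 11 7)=(4 15 6 11 9 10)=[0, 1, 2, 3, 15, 5, 11, 7, 8, 10, 4, 9, 12, 13, 14, 6]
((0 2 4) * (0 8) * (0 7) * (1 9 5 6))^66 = (0 2 4 8 7)(1 5)(6 9)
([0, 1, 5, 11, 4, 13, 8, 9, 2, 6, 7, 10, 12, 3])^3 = [0, 1, 3, 7, 4, 11, 5, 8, 13, 2, 6, 9, 12, 10]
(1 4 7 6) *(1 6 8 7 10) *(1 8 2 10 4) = (2 10 8 7) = [0, 1, 10, 3, 4, 5, 6, 2, 7, 9, 8]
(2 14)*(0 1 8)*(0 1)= [0, 8, 14, 3, 4, 5, 6, 7, 1, 9, 10, 11, 12, 13, 2]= (1 8)(2 14)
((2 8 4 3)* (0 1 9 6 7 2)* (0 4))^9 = ((0 1 9 6 7 2 8)(3 4))^9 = (0 9 7 8 1 6 2)(3 4)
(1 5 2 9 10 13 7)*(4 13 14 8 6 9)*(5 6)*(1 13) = [0, 6, 4, 3, 1, 2, 9, 13, 5, 10, 14, 11, 12, 7, 8] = (1 6 9 10 14 8 5 2 4)(7 13)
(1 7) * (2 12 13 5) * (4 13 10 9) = [0, 7, 12, 3, 13, 2, 6, 1, 8, 4, 9, 11, 10, 5] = (1 7)(2 12 10 9 4 13 5)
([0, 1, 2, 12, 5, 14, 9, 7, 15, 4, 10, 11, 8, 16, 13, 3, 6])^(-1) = [0, 1, 2, 15, 9, 4, 16, 7, 12, 6, 10, 11, 3, 14, 5, 8, 13]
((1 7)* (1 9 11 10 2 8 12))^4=(1 10)(2 7)(8 9)(11 12)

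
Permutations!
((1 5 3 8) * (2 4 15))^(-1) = (1 8 3 5)(2 15 4) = ((1 5 3 8)(2 4 15))^(-1)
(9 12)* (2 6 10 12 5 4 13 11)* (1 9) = (1 9 5 4 13 11 2 6 10 12) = [0, 9, 6, 3, 13, 4, 10, 7, 8, 5, 12, 2, 1, 11]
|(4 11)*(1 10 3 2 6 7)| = |(1 10 3 2 6 7)(4 11)| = 6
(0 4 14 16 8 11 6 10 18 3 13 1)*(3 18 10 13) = (18)(0 4 14 16 8 11 6 13 1) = [4, 0, 2, 3, 14, 5, 13, 7, 11, 9, 10, 6, 12, 1, 16, 15, 8, 17, 18]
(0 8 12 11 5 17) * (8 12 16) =(0 12 11 5 17)(8 16) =[12, 1, 2, 3, 4, 17, 6, 7, 16, 9, 10, 5, 11, 13, 14, 15, 8, 0]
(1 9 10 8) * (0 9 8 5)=(0 9 10 5)(1 8)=[9, 8, 2, 3, 4, 0, 6, 7, 1, 10, 5]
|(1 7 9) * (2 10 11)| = 3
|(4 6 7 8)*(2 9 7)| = 6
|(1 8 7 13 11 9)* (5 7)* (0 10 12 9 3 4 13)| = |(0 10 12 9 1 8 5 7)(3 4 13 11)| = 8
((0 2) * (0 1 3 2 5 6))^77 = (0 6 5)(1 2 3)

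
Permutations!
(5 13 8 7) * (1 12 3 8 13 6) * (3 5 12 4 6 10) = [0, 4, 2, 8, 6, 10, 1, 12, 7, 9, 3, 11, 5, 13] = (13)(1 4 6)(3 8 7 12 5 10)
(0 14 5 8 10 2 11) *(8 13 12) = (0 14 5 13 12 8 10 2 11) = [14, 1, 11, 3, 4, 13, 6, 7, 10, 9, 2, 0, 8, 12, 5]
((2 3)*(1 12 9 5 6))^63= (1 5 12 6 9)(2 3)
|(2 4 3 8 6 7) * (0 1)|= 6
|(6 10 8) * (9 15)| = 6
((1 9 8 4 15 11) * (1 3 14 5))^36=(15)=((1 9 8 4 15 11 3 14 5))^36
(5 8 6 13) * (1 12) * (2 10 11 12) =[0, 2, 10, 3, 4, 8, 13, 7, 6, 9, 11, 12, 1, 5] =(1 2 10 11 12)(5 8 6 13)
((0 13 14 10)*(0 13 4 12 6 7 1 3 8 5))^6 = (14)(0 3 6)(1 12 5)(4 8 7)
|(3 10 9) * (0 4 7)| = 3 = |(0 4 7)(3 10 9)|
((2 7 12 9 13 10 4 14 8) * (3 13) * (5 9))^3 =(2 5 13 14 7 9 10 8 12 3 4)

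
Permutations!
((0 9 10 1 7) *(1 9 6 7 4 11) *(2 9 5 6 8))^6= ((0 8 2 9 10 5 6 7)(1 4 11))^6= (11)(0 6 10 2)(5 9 8 7)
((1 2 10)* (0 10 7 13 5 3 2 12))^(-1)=((0 10 1 12)(2 7 13 5 3))^(-1)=(0 12 1 10)(2 3 5 13 7)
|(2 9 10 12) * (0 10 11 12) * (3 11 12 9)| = |(0 10)(2 3 11 9 12)| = 10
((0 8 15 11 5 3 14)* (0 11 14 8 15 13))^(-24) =(15)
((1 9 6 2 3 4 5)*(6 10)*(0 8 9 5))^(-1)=(0 4 3 2 6 10 9 8)(1 5)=((0 8 9 10 6 2 3 4)(1 5))^(-1)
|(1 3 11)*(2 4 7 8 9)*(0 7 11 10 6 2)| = 28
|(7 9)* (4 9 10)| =|(4 9 7 10)| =4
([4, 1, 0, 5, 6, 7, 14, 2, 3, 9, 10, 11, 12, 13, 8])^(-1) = (0 2 7 5 3 8 14 6 4)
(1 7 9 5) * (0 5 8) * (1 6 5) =[1, 7, 2, 3, 4, 6, 5, 9, 0, 8] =(0 1 7 9 8)(5 6)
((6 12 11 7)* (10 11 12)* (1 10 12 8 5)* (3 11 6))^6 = (12) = ((1 10 6 12 8 5)(3 11 7))^6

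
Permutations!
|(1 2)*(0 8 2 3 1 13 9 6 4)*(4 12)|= 8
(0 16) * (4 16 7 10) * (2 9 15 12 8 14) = (0 7 10 4 16)(2 9 15 12 8 14) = [7, 1, 9, 3, 16, 5, 6, 10, 14, 15, 4, 11, 8, 13, 2, 12, 0]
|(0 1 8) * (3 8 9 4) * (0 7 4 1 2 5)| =12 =|(0 2 5)(1 9)(3 8 7 4)|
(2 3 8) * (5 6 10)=[0, 1, 3, 8, 4, 6, 10, 7, 2, 9, 5]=(2 3 8)(5 6 10)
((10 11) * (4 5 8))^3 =(10 11)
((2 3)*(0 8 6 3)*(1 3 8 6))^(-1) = (0 2 3 1 8 6) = ((0 6 8 1 3 2))^(-1)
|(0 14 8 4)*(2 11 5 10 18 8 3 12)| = |(0 14 3 12 2 11 5 10 18 8 4)| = 11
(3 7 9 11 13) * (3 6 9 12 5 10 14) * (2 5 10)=(2 5)(3 7 12 10 14)(6 9 11 13)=[0, 1, 5, 7, 4, 2, 9, 12, 8, 11, 14, 13, 10, 6, 3]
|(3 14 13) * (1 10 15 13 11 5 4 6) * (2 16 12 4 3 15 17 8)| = |(1 10 17 8 2 16 12 4 6)(3 14 11 5)(13 15)| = 36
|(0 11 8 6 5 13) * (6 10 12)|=8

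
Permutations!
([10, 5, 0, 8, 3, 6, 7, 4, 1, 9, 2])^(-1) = (0 2 10)(1 8 3 4 7 6 5)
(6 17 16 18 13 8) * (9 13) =(6 17 16 18 9 13 8) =[0, 1, 2, 3, 4, 5, 17, 7, 6, 13, 10, 11, 12, 8, 14, 15, 18, 16, 9]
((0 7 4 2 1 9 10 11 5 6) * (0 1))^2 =(0 4)(1 10 5)(2 7)(6 9 11)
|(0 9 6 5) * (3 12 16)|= |(0 9 6 5)(3 12 16)|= 12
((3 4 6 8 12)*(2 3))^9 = (2 6)(3 8)(4 12)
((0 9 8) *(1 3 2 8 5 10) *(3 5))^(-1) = ((0 9 3 2 8)(1 5 10))^(-1) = (0 8 2 3 9)(1 10 5)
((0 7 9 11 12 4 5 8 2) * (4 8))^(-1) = (0 2 8 12 11 9 7)(4 5)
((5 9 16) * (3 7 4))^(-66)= (16)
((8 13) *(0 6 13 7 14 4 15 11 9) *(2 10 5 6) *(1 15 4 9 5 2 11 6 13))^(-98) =(0 14 8 5)(1 15 6)(7 13 11 9)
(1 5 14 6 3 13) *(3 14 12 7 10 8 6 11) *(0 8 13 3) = (0 8 6 14 11)(1 5 12 7 10 13) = [8, 5, 2, 3, 4, 12, 14, 10, 6, 9, 13, 0, 7, 1, 11]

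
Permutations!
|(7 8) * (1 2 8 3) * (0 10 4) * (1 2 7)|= |(0 10 4)(1 7 3 2 8)|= 15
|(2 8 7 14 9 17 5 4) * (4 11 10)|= 10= |(2 8 7 14 9 17 5 11 10 4)|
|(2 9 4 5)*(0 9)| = 5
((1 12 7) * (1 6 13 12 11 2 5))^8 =((1 11 2 5)(6 13 12 7))^8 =(13)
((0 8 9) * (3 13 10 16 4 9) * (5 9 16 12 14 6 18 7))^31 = (0 6 3 7 10 9 14 8 18 13 5 12)(4 16)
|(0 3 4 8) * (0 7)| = |(0 3 4 8 7)| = 5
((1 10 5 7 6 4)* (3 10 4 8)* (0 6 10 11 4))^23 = (0 8 11 1 6 3 4)(5 10 7)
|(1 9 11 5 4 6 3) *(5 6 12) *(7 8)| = 30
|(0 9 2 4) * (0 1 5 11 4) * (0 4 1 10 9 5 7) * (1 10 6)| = 10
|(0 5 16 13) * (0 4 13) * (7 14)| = 6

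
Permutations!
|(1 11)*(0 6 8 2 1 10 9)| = |(0 6 8 2 1 11 10 9)| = 8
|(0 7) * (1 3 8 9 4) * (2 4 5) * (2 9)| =|(0 7)(1 3 8 2 4)(5 9)| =10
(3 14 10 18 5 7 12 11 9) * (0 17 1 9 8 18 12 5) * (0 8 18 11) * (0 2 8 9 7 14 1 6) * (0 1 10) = (0 17 6 1 7 5 14)(2 8 11 18 9 3 10 12) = [17, 7, 8, 10, 4, 14, 1, 5, 11, 3, 12, 18, 2, 13, 0, 15, 16, 6, 9]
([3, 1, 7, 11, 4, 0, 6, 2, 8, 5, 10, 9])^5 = [0, 1, 7, 3, 4, 5, 6, 2, 8, 9, 10, 11]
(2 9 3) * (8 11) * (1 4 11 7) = [0, 4, 9, 2, 11, 5, 6, 1, 7, 3, 10, 8] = (1 4 11 8 7)(2 9 3)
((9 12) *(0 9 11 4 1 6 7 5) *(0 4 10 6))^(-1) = ((0 9 12 11 10 6 7 5 4 1))^(-1) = (0 1 4 5 7 6 10 11 12 9)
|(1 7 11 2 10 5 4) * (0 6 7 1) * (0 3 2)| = |(0 6 7 11)(2 10 5 4 3)| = 20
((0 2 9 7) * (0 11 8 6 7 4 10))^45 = (6 7 11 8) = ((0 2 9 4 10)(6 7 11 8))^45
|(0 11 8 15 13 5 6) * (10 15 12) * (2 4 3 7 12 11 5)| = 24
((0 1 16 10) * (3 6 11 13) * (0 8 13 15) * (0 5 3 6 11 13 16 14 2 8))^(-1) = (0 10 16 8 2 14 1)(3 5 15 11)(6 13)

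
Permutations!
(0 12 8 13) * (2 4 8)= (0 12 2 4 8 13)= [12, 1, 4, 3, 8, 5, 6, 7, 13, 9, 10, 11, 2, 0]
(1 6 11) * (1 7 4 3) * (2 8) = (1 6 11 7 4 3)(2 8) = [0, 6, 8, 1, 3, 5, 11, 4, 2, 9, 10, 7]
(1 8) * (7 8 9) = [0, 9, 2, 3, 4, 5, 6, 8, 1, 7] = (1 9 7 8)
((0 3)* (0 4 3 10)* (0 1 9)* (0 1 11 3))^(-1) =(0 4 3 11 10)(1 9)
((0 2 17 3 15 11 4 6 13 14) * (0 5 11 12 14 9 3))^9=((0 2 17)(3 15 12 14 5 11 4 6 13 9))^9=(17)(3 9 13 6 4 11 5 14 12 15)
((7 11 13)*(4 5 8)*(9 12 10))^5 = (4 8 5)(7 13 11)(9 10 12)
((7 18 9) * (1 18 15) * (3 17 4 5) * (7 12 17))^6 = ((1 18 9 12 17 4 5 3 7 15))^6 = (1 5 9 7 17)(3 12 15 4 18)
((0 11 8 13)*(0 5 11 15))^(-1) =(0 15)(5 13 8 11) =((0 15)(5 11 8 13))^(-1)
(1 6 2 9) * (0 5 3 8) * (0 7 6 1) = (0 5 3 8 7 6 2 9) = [5, 1, 9, 8, 4, 3, 2, 6, 7, 0]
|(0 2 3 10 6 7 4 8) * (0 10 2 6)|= 6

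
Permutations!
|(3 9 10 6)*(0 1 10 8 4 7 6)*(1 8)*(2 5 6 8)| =24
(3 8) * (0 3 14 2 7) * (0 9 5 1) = [3, 0, 7, 8, 4, 1, 6, 9, 14, 5, 10, 11, 12, 13, 2] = (0 3 8 14 2 7 9 5 1)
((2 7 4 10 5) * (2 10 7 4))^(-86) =((2 4 7)(5 10))^(-86) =(10)(2 4 7)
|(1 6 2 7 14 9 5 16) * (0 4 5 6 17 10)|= 35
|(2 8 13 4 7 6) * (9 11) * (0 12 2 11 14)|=11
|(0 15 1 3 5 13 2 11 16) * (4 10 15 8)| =|(0 8 4 10 15 1 3 5 13 2 11 16)| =12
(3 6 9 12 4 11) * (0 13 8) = (0 13 8)(3 6 9 12 4 11) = [13, 1, 2, 6, 11, 5, 9, 7, 0, 12, 10, 3, 4, 8]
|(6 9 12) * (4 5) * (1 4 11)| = 12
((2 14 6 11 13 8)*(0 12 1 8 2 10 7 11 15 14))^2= ((0 12 1 8 10 7 11 13 2)(6 15 14))^2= (0 1 10 11 2 12 8 7 13)(6 14 15)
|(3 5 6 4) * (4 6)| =3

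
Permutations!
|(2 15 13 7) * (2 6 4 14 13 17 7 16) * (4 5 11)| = 11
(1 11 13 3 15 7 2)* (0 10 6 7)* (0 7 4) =(0 10 6 4)(1 11 13 3 15 7 2) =[10, 11, 1, 15, 0, 5, 4, 2, 8, 9, 6, 13, 12, 3, 14, 7]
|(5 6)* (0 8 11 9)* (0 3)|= |(0 8 11 9 3)(5 6)|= 10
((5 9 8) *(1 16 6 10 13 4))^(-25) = (1 4 13 10 6 16)(5 8 9)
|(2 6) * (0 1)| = |(0 1)(2 6)| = 2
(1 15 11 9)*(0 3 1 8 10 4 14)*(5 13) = [3, 15, 2, 1, 14, 13, 6, 7, 10, 8, 4, 9, 12, 5, 0, 11] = (0 3 1 15 11 9 8 10 4 14)(5 13)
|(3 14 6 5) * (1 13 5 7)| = 7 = |(1 13 5 3 14 6 7)|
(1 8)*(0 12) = [12, 8, 2, 3, 4, 5, 6, 7, 1, 9, 10, 11, 0] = (0 12)(1 8)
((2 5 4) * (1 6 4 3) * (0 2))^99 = ((0 2 5 3 1 6 4))^99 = (0 2 5 3 1 6 4)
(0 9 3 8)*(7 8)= (0 9 3 7 8)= [9, 1, 2, 7, 4, 5, 6, 8, 0, 3]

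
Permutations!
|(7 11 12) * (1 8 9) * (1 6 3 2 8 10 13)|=|(1 10 13)(2 8 9 6 3)(7 11 12)|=15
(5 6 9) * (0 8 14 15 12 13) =[8, 1, 2, 3, 4, 6, 9, 7, 14, 5, 10, 11, 13, 0, 15, 12] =(0 8 14 15 12 13)(5 6 9)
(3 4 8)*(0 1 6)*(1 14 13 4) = (0 14 13 4 8 3 1 6) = [14, 6, 2, 1, 8, 5, 0, 7, 3, 9, 10, 11, 12, 4, 13]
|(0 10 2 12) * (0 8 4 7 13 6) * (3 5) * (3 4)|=11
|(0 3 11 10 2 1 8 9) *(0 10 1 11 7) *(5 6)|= 6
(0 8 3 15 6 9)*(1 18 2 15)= (0 8 3 1 18 2 15 6 9)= [8, 18, 15, 1, 4, 5, 9, 7, 3, 0, 10, 11, 12, 13, 14, 6, 16, 17, 2]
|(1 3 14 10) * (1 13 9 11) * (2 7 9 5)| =|(1 3 14 10 13 5 2 7 9 11)| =10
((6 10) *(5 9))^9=((5 9)(6 10))^9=(5 9)(6 10)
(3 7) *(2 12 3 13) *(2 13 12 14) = (2 14)(3 7 12) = [0, 1, 14, 7, 4, 5, 6, 12, 8, 9, 10, 11, 3, 13, 2]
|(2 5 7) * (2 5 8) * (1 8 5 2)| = 6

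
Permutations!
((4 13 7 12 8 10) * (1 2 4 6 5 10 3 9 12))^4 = (1 7 13 4 2)(5 10 6)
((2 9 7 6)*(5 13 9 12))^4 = (2 9 12 7 5 6 13)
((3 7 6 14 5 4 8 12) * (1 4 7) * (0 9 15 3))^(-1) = ((0 9 15 3 1 4 8 12)(5 7 6 14))^(-1) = (0 12 8 4 1 3 15 9)(5 14 6 7)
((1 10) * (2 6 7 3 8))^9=((1 10)(2 6 7 3 8))^9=(1 10)(2 8 3 7 6)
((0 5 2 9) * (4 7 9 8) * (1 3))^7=((0 5 2 8 4 7 9)(1 3))^7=(9)(1 3)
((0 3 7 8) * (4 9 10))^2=((0 3 7 8)(4 9 10))^2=(0 7)(3 8)(4 10 9)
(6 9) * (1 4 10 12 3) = (1 4 10 12 3)(6 9) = [0, 4, 2, 1, 10, 5, 9, 7, 8, 6, 12, 11, 3]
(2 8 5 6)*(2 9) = [0, 1, 8, 3, 4, 6, 9, 7, 5, 2] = (2 8 5 6 9)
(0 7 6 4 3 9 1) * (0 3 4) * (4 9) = (0 7 6)(1 3 4 9) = [7, 3, 2, 4, 9, 5, 0, 6, 8, 1]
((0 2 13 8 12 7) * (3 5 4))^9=(0 8)(2 12)(7 13)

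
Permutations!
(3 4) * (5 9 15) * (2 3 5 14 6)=[0, 1, 3, 4, 5, 9, 2, 7, 8, 15, 10, 11, 12, 13, 6, 14]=(2 3 4 5 9 15 14 6)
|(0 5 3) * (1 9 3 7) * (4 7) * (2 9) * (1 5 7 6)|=9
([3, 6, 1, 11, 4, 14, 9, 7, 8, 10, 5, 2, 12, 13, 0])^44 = (0 1 5 11 9)(2 10 3 6 14)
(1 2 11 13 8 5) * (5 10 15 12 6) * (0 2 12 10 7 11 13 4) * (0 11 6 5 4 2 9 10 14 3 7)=(0 9 10 15 14 3 7 6 4 11 2 13 8)(1 12 5)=[9, 12, 13, 7, 11, 1, 4, 6, 0, 10, 15, 2, 5, 8, 3, 14]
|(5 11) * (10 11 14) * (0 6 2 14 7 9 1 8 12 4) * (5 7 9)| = |(0 6 2 14 10 11 7 5 9 1 8 12 4)| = 13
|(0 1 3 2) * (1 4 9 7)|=7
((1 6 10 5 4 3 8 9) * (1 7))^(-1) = ((1 6 10 5 4 3 8 9 7))^(-1) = (1 7 9 8 3 4 5 10 6)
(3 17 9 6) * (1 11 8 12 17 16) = (1 11 8 12 17 9 6 3 16) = [0, 11, 2, 16, 4, 5, 3, 7, 12, 6, 10, 8, 17, 13, 14, 15, 1, 9]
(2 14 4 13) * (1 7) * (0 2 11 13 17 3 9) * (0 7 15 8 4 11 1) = (0 2 14 11 13 1 15 8 4 17 3 9 7) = [2, 15, 14, 9, 17, 5, 6, 0, 4, 7, 10, 13, 12, 1, 11, 8, 16, 3]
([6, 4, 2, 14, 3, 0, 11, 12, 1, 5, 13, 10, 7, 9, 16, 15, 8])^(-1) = (0 5 9 13 10 11 6)(1 8 16 14 3 4)(7 12)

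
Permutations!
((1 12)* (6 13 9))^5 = ((1 12)(6 13 9))^5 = (1 12)(6 9 13)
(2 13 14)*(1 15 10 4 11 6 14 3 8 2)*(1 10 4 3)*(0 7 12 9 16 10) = (0 7 12 9 16 10 3 8 2 13 1 15 4 11 6 14) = [7, 15, 13, 8, 11, 5, 14, 12, 2, 16, 3, 6, 9, 1, 0, 4, 10]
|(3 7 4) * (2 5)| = 6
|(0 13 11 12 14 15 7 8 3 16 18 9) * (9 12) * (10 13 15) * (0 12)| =|(0 15 7 8 3 16 18)(9 12 14 10 13 11)| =42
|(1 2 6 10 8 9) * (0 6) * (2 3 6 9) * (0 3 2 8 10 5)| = 7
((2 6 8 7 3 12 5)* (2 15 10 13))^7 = ((2 6 8 7 3 12 5 15 10 13))^7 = (2 15 3 6 10 12 8 13 5 7)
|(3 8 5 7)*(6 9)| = 4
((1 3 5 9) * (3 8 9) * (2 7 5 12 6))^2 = ((1 8 9)(2 7 5 3 12 6))^2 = (1 9 8)(2 5 12)(3 6 7)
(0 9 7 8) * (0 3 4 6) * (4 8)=(0 9 7 4 6)(3 8)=[9, 1, 2, 8, 6, 5, 0, 4, 3, 7]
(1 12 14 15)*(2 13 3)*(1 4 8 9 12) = [0, 1, 13, 2, 8, 5, 6, 7, 9, 12, 10, 11, 14, 3, 15, 4] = (2 13 3)(4 8 9 12 14 15)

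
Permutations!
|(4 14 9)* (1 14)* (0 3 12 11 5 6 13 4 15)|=|(0 3 12 11 5 6 13 4 1 14 9 15)|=12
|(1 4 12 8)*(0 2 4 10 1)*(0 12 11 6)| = 10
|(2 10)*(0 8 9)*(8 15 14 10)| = 7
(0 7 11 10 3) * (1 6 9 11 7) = (0 1 6 9 11 10 3) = [1, 6, 2, 0, 4, 5, 9, 7, 8, 11, 3, 10]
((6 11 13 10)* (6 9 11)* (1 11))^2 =(1 13 9 11 10)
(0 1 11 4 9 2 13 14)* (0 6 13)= (0 1 11 4 9 2)(6 13 14)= [1, 11, 0, 3, 9, 5, 13, 7, 8, 2, 10, 4, 12, 14, 6]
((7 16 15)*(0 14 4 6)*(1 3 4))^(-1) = ((0 14 1 3 4 6)(7 16 15))^(-1) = (0 6 4 3 1 14)(7 15 16)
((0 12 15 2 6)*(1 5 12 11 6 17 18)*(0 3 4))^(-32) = (0 3 11 4 6)(1 15 18 12 17 5 2)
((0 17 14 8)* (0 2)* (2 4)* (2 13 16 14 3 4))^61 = (0 8 16 4 17 2 14 13 3)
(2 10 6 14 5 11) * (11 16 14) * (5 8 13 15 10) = (2 5 16 14 8 13 15 10 6 11) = [0, 1, 5, 3, 4, 16, 11, 7, 13, 9, 6, 2, 12, 15, 8, 10, 14]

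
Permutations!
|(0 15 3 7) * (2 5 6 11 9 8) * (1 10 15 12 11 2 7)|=|(0 12 11 9 8 7)(1 10 15 3)(2 5 6)|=12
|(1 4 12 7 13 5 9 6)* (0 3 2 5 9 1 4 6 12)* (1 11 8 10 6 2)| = 20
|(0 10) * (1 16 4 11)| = 4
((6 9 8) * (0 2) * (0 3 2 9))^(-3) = ((0 9 8 6)(2 3))^(-3) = (0 9 8 6)(2 3)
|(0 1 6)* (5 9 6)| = 5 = |(0 1 5 9 6)|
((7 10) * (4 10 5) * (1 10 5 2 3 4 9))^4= (1 3)(2 9)(4 10)(5 7)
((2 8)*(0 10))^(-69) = ((0 10)(2 8))^(-69) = (0 10)(2 8)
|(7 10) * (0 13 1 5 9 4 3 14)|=8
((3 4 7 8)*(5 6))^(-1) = (3 8 7 4)(5 6)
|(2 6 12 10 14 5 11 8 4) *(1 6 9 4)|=|(1 6 12 10 14 5 11 8)(2 9 4)|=24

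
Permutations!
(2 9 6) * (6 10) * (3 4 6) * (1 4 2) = (1 4 6)(2 9 10 3) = [0, 4, 9, 2, 6, 5, 1, 7, 8, 10, 3]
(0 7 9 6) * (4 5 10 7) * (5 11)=(0 4 11 5 10 7 9 6)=[4, 1, 2, 3, 11, 10, 0, 9, 8, 6, 7, 5]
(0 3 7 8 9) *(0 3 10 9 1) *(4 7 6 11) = [10, 0, 2, 6, 7, 5, 11, 8, 1, 3, 9, 4] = (0 10 9 3 6 11 4 7 8 1)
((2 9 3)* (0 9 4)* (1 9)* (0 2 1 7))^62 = ((0 7)(1 9 3)(2 4))^62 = (1 3 9)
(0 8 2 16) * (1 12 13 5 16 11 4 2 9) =[8, 12, 11, 3, 2, 16, 6, 7, 9, 1, 10, 4, 13, 5, 14, 15, 0] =(0 8 9 1 12 13 5 16)(2 11 4)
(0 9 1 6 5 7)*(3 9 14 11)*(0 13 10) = (0 14 11 3 9 1 6 5 7 13 10) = [14, 6, 2, 9, 4, 7, 5, 13, 8, 1, 0, 3, 12, 10, 11]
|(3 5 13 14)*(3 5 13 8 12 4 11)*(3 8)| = |(3 13 14 5)(4 11 8 12)| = 4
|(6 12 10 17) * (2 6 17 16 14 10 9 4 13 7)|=|(17)(2 6 12 9 4 13 7)(10 16 14)|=21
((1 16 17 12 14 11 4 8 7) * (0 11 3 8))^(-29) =(0 11 4)(1 12 8 16 14 7 17 3)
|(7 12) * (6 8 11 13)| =|(6 8 11 13)(7 12)| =4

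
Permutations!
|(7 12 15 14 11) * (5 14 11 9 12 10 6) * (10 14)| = 6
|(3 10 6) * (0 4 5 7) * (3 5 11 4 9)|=14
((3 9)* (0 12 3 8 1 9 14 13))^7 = (0 3 13 12 14)(1 9 8)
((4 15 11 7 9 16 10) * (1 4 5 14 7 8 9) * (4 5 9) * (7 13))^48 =((1 5 14 13 7)(4 15 11 8)(9 16 10))^48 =(16)(1 13 5 7 14)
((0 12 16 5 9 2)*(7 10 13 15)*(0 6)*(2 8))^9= ((0 12 16 5 9 8 2 6)(7 10 13 15))^9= (0 12 16 5 9 8 2 6)(7 10 13 15)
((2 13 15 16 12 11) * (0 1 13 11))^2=(0 13 16)(1 15 12)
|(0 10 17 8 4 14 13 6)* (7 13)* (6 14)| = 6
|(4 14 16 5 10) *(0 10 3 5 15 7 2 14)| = |(0 10 4)(2 14 16 15 7)(3 5)| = 30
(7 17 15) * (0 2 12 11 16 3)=(0 2 12 11 16 3)(7 17 15)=[2, 1, 12, 0, 4, 5, 6, 17, 8, 9, 10, 16, 11, 13, 14, 7, 3, 15]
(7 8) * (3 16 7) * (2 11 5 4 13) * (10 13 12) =(2 11 5 4 12 10 13)(3 16 7 8) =[0, 1, 11, 16, 12, 4, 6, 8, 3, 9, 13, 5, 10, 2, 14, 15, 7]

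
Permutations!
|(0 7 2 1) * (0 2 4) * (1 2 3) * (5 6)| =|(0 7 4)(1 3)(5 6)| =6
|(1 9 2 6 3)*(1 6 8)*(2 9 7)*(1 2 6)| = |(9)(1 7 6 3)(2 8)| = 4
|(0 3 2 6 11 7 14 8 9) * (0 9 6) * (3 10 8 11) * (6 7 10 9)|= |(0 9 6 3 2)(7 14 11 10 8)|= 5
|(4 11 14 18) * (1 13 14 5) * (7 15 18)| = 9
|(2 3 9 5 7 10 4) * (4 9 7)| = 7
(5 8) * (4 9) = [0, 1, 2, 3, 9, 8, 6, 7, 5, 4] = (4 9)(5 8)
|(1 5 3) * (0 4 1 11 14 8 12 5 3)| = 9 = |(0 4 1 3 11 14 8 12 5)|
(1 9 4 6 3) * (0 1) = (0 1 9 4 6 3) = [1, 9, 2, 0, 6, 5, 3, 7, 8, 4]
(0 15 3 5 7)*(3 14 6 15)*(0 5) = [3, 1, 2, 0, 4, 7, 15, 5, 8, 9, 10, 11, 12, 13, 6, 14] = (0 3)(5 7)(6 15 14)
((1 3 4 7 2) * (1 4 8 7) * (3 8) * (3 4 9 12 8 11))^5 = ((1 11 3 4)(2 9 12 8 7))^5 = (12)(1 11 3 4)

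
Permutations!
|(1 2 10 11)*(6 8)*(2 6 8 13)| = |(1 6 13 2 10 11)| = 6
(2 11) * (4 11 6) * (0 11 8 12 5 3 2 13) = (0 11 13)(2 6 4 8 12 5 3) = [11, 1, 6, 2, 8, 3, 4, 7, 12, 9, 10, 13, 5, 0]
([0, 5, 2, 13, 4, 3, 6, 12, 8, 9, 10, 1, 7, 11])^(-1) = [0, 11, 2, 5, 4, 1, 6, 12, 8, 9, 10, 13, 7, 3]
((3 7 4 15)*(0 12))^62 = ((0 12)(3 7 4 15))^62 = (3 4)(7 15)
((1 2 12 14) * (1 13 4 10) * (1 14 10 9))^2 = (1 12 14 4)(2 10 13 9) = ((1 2 12 10 14 13 4 9))^2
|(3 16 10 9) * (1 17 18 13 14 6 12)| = 28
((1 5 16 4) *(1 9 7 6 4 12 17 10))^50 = (1 16 17)(4 7)(5 12 10)(6 9)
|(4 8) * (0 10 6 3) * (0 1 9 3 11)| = |(0 10 6 11)(1 9 3)(4 8)| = 12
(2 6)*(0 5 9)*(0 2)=(0 5 9 2 6)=[5, 1, 6, 3, 4, 9, 0, 7, 8, 2]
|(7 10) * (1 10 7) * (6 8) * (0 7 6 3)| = |(0 7 6 8 3)(1 10)| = 10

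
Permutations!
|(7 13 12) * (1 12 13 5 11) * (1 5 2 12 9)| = |(13)(1 9)(2 12 7)(5 11)| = 6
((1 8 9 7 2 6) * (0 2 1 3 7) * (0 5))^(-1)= ((0 2 6 3 7 1 8 9 5))^(-1)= (0 5 9 8 1 7 3 6 2)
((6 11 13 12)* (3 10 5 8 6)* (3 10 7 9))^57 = ((3 7 9)(5 8 6 11 13 12 10))^57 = (5 8 6 11 13 12 10)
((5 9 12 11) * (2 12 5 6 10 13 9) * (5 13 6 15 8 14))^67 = ((2 12 11 15 8 14 5)(6 10)(9 13))^67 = (2 8 12 14 11 5 15)(6 10)(9 13)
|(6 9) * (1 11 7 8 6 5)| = 7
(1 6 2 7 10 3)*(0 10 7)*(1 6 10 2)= (0 2)(1 10 3 6)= [2, 10, 0, 6, 4, 5, 1, 7, 8, 9, 3]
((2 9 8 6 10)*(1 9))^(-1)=((1 9 8 6 10 2))^(-1)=(1 2 10 6 8 9)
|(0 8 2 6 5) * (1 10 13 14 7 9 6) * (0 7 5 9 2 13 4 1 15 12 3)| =30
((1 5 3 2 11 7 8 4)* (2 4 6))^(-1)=(1 4 3 5)(2 6 8 7 11)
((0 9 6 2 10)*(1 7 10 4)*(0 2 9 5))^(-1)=((0 5)(1 7 10 2 4)(6 9))^(-1)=(0 5)(1 4 2 10 7)(6 9)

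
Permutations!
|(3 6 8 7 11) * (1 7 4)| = |(1 7 11 3 6 8 4)| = 7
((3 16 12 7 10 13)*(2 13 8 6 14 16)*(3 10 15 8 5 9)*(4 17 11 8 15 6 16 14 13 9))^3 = (4 8 7 10 17 16 6 5 11 12 13)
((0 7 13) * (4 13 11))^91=((0 7 11 4 13))^91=(0 7 11 4 13)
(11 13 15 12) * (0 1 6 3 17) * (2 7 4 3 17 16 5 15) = (0 1 6 17)(2 7 4 3 16 5 15 12 11 13) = [1, 6, 7, 16, 3, 15, 17, 4, 8, 9, 10, 13, 11, 2, 14, 12, 5, 0]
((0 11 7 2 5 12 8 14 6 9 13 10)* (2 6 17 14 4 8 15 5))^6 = ((0 11 7 6 9 13 10)(4 8)(5 12 15)(14 17))^6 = (17)(0 10 13 9 6 7 11)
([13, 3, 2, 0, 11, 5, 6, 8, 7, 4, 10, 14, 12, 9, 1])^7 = [3, 14, 2, 1, 9, 5, 6, 8, 7, 13, 10, 4, 12, 0, 11]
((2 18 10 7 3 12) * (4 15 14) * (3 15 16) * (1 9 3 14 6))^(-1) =((1 9 3 12 2 18 10 7 15 6)(4 16 14))^(-1) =(1 6 15 7 10 18 2 12 3 9)(4 14 16)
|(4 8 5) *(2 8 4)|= |(2 8 5)|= 3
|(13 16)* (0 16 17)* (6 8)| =|(0 16 13 17)(6 8)| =4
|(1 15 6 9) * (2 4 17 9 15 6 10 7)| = 9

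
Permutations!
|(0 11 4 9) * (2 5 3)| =12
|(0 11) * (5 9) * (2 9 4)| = |(0 11)(2 9 5 4)| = 4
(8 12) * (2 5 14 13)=(2 5 14 13)(8 12)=[0, 1, 5, 3, 4, 14, 6, 7, 12, 9, 10, 11, 8, 2, 13]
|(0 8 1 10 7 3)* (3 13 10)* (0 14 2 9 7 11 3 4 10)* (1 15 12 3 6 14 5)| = 16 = |(0 8 15 12 3 5 1 4 10 11 6 14 2 9 7 13)|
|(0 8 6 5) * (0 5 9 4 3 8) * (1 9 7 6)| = |(1 9 4 3 8)(6 7)| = 10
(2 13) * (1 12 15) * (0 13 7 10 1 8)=(0 13 2 7 10 1 12 15 8)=[13, 12, 7, 3, 4, 5, 6, 10, 0, 9, 1, 11, 15, 2, 14, 8]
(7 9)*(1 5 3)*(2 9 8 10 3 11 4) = (1 5 11 4 2 9 7 8 10 3) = [0, 5, 9, 1, 2, 11, 6, 8, 10, 7, 3, 4]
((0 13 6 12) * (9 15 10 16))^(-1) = (0 12 6 13)(9 16 10 15)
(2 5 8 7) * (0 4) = (0 4)(2 5 8 7) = [4, 1, 5, 3, 0, 8, 6, 2, 7]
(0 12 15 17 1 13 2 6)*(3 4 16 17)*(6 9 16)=(0 12 15 3 4 6)(1 13 2 9 16 17)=[12, 13, 9, 4, 6, 5, 0, 7, 8, 16, 10, 11, 15, 2, 14, 3, 17, 1]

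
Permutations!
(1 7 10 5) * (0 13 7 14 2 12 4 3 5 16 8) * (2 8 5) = (0 13 7 10 16 5 1 14 8)(2 12 4 3) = [13, 14, 12, 2, 3, 1, 6, 10, 0, 9, 16, 11, 4, 7, 8, 15, 5]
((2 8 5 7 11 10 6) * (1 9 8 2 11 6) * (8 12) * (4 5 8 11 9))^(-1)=(1 10 11 12 9 6 7 5 4)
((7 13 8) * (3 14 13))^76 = (3 14 13 8 7)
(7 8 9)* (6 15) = [0, 1, 2, 3, 4, 5, 15, 8, 9, 7, 10, 11, 12, 13, 14, 6] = (6 15)(7 8 9)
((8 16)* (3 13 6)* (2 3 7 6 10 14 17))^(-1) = ((2 3 13 10 14 17)(6 7)(8 16))^(-1) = (2 17 14 10 13 3)(6 7)(8 16)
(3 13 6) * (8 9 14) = (3 13 6)(8 9 14) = [0, 1, 2, 13, 4, 5, 3, 7, 9, 14, 10, 11, 12, 6, 8]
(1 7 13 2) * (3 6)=(1 7 13 2)(3 6)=[0, 7, 1, 6, 4, 5, 3, 13, 8, 9, 10, 11, 12, 2]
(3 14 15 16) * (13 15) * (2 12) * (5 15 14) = (2 12)(3 5 15 16)(13 14) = [0, 1, 12, 5, 4, 15, 6, 7, 8, 9, 10, 11, 2, 14, 13, 16, 3]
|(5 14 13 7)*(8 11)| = |(5 14 13 7)(8 11)| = 4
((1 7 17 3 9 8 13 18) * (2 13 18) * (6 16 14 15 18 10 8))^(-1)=(1 18 15 14 16 6 9 3 17 7)(2 13)(8 10)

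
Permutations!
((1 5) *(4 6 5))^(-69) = ((1 4 6 5))^(-69) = (1 5 6 4)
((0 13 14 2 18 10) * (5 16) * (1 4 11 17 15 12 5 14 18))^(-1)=((0 13 18 10)(1 4 11 17 15 12 5 16 14 2))^(-1)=(0 10 18 13)(1 2 14 16 5 12 15 17 11 4)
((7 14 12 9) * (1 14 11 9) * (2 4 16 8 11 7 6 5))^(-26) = (1 14 12)(2 6 11 16)(4 5 9 8)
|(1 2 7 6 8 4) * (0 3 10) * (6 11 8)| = 6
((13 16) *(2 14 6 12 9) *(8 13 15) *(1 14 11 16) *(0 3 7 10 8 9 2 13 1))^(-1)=((0 3 7 10 8 1 14 6 12 2 11 16 15 9 13))^(-1)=(0 13 9 15 16 11 2 12 6 14 1 8 10 7 3)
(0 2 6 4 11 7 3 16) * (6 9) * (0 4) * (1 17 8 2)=(0 1 17 8 2 9 6)(3 16 4 11 7)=[1, 17, 9, 16, 11, 5, 0, 3, 2, 6, 10, 7, 12, 13, 14, 15, 4, 8]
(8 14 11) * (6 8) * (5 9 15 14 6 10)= [0, 1, 2, 3, 4, 9, 8, 7, 6, 15, 5, 10, 12, 13, 11, 14]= (5 9 15 14 11 10)(6 8)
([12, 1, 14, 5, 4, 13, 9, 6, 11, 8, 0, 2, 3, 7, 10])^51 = (0 10 14 2 11 8 9 6 7 13 5 3 12)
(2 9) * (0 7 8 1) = (0 7 8 1)(2 9) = [7, 0, 9, 3, 4, 5, 6, 8, 1, 2]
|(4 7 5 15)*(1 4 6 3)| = 7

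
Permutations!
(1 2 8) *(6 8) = (1 2 6 8) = [0, 2, 6, 3, 4, 5, 8, 7, 1]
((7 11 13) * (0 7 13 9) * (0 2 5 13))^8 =(0 7 11 9 2 5 13)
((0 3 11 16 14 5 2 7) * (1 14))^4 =(0 1 7 16 2 11 5 3 14)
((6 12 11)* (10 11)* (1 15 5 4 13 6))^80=(1 11 10 12 6 13 4 5 15)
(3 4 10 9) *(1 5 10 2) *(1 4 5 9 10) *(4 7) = (10)(1 9 3 5)(2 7 4) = [0, 9, 7, 5, 2, 1, 6, 4, 8, 3, 10]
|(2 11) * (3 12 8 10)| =4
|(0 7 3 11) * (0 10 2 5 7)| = |(2 5 7 3 11 10)| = 6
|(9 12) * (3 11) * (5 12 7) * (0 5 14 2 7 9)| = 6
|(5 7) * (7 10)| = 3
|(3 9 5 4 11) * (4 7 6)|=|(3 9 5 7 6 4 11)|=7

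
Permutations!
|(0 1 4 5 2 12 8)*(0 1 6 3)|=6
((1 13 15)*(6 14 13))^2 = ((1 6 14 13 15))^2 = (1 14 15 6 13)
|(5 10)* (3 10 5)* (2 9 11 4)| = 4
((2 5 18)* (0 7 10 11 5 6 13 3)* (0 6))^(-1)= (0 2 18 5 11 10 7)(3 13 6)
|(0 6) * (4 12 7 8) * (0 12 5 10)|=8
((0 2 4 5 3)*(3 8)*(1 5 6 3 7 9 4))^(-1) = (0 3 6 4 9 7 8 5 1 2)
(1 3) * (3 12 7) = [0, 12, 2, 1, 4, 5, 6, 3, 8, 9, 10, 11, 7] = (1 12 7 3)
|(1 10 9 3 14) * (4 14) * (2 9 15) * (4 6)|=|(1 10 15 2 9 3 6 4 14)|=9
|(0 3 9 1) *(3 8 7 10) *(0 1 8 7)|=|(0 7 10 3 9 8)|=6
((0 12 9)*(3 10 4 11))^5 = (0 9 12)(3 10 4 11)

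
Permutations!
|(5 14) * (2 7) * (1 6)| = 2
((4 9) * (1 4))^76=((1 4 9))^76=(1 4 9)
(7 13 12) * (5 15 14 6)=(5 15 14 6)(7 13 12)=[0, 1, 2, 3, 4, 15, 5, 13, 8, 9, 10, 11, 7, 12, 6, 14]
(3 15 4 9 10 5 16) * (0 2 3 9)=[2, 1, 3, 15, 0, 16, 6, 7, 8, 10, 5, 11, 12, 13, 14, 4, 9]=(0 2 3 15 4)(5 16 9 10)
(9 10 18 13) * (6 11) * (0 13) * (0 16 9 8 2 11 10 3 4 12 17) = (0 13 8 2 11 6 10 18 16 9 3 4 12 17) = [13, 1, 11, 4, 12, 5, 10, 7, 2, 3, 18, 6, 17, 8, 14, 15, 9, 0, 16]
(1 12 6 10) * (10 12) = (1 10)(6 12) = [0, 10, 2, 3, 4, 5, 12, 7, 8, 9, 1, 11, 6]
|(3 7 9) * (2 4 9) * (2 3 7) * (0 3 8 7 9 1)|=10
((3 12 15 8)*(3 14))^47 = (3 15 14 12 8)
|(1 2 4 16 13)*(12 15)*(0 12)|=15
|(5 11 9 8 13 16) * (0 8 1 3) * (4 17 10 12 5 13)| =|(0 8 4 17 10 12 5 11 9 1 3)(13 16)| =22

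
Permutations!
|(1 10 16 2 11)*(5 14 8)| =|(1 10 16 2 11)(5 14 8)| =15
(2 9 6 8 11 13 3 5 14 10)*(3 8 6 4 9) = (2 3 5 14 10)(4 9)(8 11 13) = [0, 1, 3, 5, 9, 14, 6, 7, 11, 4, 2, 13, 12, 8, 10]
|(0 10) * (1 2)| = 2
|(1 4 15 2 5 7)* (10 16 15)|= |(1 4 10 16 15 2 5 7)|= 8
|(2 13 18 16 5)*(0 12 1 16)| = |(0 12 1 16 5 2 13 18)| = 8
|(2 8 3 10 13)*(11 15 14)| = |(2 8 3 10 13)(11 15 14)| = 15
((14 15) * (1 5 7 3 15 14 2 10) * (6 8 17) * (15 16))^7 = ((1 5 7 3 16 15 2 10)(6 8 17))^7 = (1 10 2 15 16 3 7 5)(6 8 17)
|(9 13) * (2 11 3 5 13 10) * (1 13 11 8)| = |(1 13 9 10 2 8)(3 5 11)| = 6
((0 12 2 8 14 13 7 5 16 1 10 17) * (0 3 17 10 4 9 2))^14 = ((0 12)(1 4 9 2 8 14 13 7 5 16)(3 17))^14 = (17)(1 8 5 9 13)(2 7 4 14 16)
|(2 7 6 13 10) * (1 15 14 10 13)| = |(1 15 14 10 2 7 6)| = 7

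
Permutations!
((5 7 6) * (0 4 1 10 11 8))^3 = ((0 4 1 10 11 8)(5 7 6))^3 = (0 10)(1 8)(4 11)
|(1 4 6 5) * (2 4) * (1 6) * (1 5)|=5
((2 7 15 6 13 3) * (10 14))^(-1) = (2 3 13 6 15 7)(10 14)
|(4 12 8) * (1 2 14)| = 3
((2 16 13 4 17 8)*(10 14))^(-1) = (2 8 17 4 13 16)(10 14)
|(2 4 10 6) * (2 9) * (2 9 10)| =|(2 4)(6 10)| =2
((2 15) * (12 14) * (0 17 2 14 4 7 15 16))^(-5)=(0 16 2 17)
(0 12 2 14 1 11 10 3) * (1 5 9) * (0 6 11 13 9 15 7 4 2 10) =(0 12 10 3 6 11)(1 13 9)(2 14 5 15 7 4) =[12, 13, 14, 6, 2, 15, 11, 4, 8, 1, 3, 0, 10, 9, 5, 7]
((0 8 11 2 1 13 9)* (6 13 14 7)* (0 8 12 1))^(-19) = (0 14 13 11 12 7 9 2 1 6 8)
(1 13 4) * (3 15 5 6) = (1 13 4)(3 15 5 6) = [0, 13, 2, 15, 1, 6, 3, 7, 8, 9, 10, 11, 12, 4, 14, 5]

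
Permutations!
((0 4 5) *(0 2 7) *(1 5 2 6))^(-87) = ((0 4 2 7)(1 5 6))^(-87) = (0 4 2 7)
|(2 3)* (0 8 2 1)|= 5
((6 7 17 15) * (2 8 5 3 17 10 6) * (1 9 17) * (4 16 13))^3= (1 15 5 9 2 3 17 8)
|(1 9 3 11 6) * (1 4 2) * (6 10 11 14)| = |(1 9 3 14 6 4 2)(10 11)| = 14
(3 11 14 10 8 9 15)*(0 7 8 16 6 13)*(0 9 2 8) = (0 7)(2 8)(3 11 14 10 16 6 13 9 15) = [7, 1, 8, 11, 4, 5, 13, 0, 2, 15, 16, 14, 12, 9, 10, 3, 6]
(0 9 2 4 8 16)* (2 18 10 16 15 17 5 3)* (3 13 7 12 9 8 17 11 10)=(0 8 15 11 10 16)(2 4 17 5 13 7 12 9 18 3)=[8, 1, 4, 2, 17, 13, 6, 12, 15, 18, 16, 10, 9, 7, 14, 11, 0, 5, 3]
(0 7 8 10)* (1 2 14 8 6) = (0 7 6 1 2 14 8 10) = [7, 2, 14, 3, 4, 5, 1, 6, 10, 9, 0, 11, 12, 13, 8]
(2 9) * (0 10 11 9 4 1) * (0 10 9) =[9, 10, 4, 3, 1, 5, 6, 7, 8, 2, 11, 0] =(0 9 2 4 1 10 11)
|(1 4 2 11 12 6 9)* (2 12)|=10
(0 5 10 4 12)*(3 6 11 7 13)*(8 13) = (0 5 10 4 12)(3 6 11 7 8 13) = [5, 1, 2, 6, 12, 10, 11, 8, 13, 9, 4, 7, 0, 3]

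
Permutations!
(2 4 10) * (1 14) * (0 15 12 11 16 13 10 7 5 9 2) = (0 15 12 11 16 13 10)(1 14)(2 4 7 5 9) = [15, 14, 4, 3, 7, 9, 6, 5, 8, 2, 0, 16, 11, 10, 1, 12, 13]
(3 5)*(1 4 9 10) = (1 4 9 10)(3 5) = [0, 4, 2, 5, 9, 3, 6, 7, 8, 10, 1]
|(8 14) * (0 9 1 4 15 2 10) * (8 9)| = |(0 8 14 9 1 4 15 2 10)| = 9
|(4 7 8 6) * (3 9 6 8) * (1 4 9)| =4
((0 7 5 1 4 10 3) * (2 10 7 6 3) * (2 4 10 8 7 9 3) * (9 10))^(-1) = (0 3 9 1 5 7 8 2 6)(4 10) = ((0 6 2 8 7 5 1 9 3)(4 10))^(-1)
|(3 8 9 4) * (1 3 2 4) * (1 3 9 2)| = 6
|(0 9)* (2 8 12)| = |(0 9)(2 8 12)| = 6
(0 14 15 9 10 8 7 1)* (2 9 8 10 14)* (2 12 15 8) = (0 12 15 2 9 14 8 7 1) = [12, 0, 9, 3, 4, 5, 6, 1, 7, 14, 10, 11, 15, 13, 8, 2]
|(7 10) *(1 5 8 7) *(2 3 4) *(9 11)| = |(1 5 8 7 10)(2 3 4)(9 11)| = 30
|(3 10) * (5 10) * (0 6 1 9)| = |(0 6 1 9)(3 5 10)| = 12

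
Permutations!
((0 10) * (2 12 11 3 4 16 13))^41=((0 10)(2 12 11 3 4 16 13))^41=(0 10)(2 13 16 4 3 11 12)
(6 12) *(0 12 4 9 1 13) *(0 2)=(0 12 6 4 9 1 13 2)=[12, 13, 0, 3, 9, 5, 4, 7, 8, 1, 10, 11, 6, 2]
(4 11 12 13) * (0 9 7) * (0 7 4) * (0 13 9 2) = (13)(0 2)(4 11 12 9) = [2, 1, 0, 3, 11, 5, 6, 7, 8, 4, 10, 12, 9, 13]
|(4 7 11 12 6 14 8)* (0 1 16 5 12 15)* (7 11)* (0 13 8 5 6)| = 35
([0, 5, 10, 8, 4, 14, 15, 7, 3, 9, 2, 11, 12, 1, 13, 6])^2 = (15)(1 14)(5 13)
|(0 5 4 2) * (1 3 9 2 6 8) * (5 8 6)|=|(0 8 1 3 9 2)(4 5)|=6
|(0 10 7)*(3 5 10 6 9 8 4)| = |(0 6 9 8 4 3 5 10 7)| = 9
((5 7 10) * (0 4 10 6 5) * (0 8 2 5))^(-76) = ((0 4 10 8 2 5 7 6))^(-76) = (0 2)(4 5)(6 8)(7 10)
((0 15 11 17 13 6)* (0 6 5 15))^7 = (5 11 13 15 17)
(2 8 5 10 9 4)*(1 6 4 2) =(1 6 4)(2 8 5 10 9) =[0, 6, 8, 3, 1, 10, 4, 7, 5, 2, 9]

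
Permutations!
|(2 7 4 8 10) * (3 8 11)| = |(2 7 4 11 3 8 10)| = 7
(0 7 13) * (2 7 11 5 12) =[11, 1, 7, 3, 4, 12, 6, 13, 8, 9, 10, 5, 2, 0] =(0 11 5 12 2 7 13)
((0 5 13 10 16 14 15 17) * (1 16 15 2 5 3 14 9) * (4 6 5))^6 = (0 5 3 13 14 10 2 15 4 17 6)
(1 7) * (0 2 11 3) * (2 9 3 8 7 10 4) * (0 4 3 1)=(0 9 1 10 3 4 2 11 8 7)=[9, 10, 11, 4, 2, 5, 6, 0, 7, 1, 3, 8]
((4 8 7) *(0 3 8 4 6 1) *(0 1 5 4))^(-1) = (0 4 5 6 7 8 3)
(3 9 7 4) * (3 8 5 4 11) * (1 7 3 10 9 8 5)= [0, 7, 2, 8, 5, 4, 6, 11, 1, 3, 9, 10]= (1 7 11 10 9 3 8)(4 5)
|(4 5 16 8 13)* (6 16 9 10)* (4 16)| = 15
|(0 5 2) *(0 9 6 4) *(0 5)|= |(2 9 6 4 5)|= 5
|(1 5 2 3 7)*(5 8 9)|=7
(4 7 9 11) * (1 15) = (1 15)(4 7 9 11) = [0, 15, 2, 3, 7, 5, 6, 9, 8, 11, 10, 4, 12, 13, 14, 1]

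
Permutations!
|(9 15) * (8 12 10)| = 6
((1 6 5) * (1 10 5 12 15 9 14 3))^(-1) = (1 3 14 9 15 12 6)(5 10)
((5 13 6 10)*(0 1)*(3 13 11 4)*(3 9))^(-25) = ((0 1)(3 13 6 10 5 11 4 9))^(-25) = (0 1)(3 9 4 11 5 10 6 13)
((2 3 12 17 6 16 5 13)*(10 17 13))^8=((2 3 12 13)(5 10 17 6 16))^8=(5 6 10 16 17)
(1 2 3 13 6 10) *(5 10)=[0, 2, 3, 13, 4, 10, 5, 7, 8, 9, 1, 11, 12, 6]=(1 2 3 13 6 5 10)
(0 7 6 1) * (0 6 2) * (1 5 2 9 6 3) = (0 7 9 6 5 2)(1 3) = [7, 3, 0, 1, 4, 2, 5, 9, 8, 6]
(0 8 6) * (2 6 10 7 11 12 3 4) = [8, 1, 6, 4, 2, 5, 0, 11, 10, 9, 7, 12, 3] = (0 8 10 7 11 12 3 4 2 6)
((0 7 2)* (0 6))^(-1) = (0 6 2 7)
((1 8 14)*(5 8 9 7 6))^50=((1 9 7 6 5 8 14))^50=(1 9 7 6 5 8 14)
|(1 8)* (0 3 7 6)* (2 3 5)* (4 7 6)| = |(0 5 2 3 6)(1 8)(4 7)| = 10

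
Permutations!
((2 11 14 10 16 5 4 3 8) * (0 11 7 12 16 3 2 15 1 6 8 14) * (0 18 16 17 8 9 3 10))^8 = (0 12 14 7 3 2 9 4 6 5 1 16 15 18 8 11 17)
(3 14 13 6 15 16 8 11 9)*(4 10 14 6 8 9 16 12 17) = (3 6 15 12 17 4 10 14 13 8 11 16 9) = [0, 1, 2, 6, 10, 5, 15, 7, 11, 3, 14, 16, 17, 8, 13, 12, 9, 4]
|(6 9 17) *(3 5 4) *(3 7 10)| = 15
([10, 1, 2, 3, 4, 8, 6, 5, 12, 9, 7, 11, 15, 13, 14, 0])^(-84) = [0, 1, 2, 3, 4, 5, 6, 7, 8, 9, 10, 11, 12, 13, 14, 15]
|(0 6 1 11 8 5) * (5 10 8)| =|(0 6 1 11 5)(8 10)| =10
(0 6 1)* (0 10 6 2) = [2, 10, 0, 3, 4, 5, 1, 7, 8, 9, 6] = (0 2)(1 10 6)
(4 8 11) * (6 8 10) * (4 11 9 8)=(11)(4 10 6)(8 9)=[0, 1, 2, 3, 10, 5, 4, 7, 9, 8, 6, 11]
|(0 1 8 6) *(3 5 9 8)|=7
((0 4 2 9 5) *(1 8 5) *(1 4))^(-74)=(0 8)(1 5)(2 9 4)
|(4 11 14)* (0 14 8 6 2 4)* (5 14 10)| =|(0 10 5 14)(2 4 11 8 6)| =20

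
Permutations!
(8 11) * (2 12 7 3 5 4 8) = (2 12 7 3 5 4 8 11) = [0, 1, 12, 5, 8, 4, 6, 3, 11, 9, 10, 2, 7]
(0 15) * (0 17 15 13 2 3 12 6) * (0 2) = [13, 1, 3, 12, 4, 5, 2, 7, 8, 9, 10, 11, 6, 0, 14, 17, 16, 15] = (0 13)(2 3 12 6)(15 17)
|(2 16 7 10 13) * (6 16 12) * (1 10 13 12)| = 8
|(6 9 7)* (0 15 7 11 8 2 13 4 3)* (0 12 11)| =|(0 15 7 6 9)(2 13 4 3 12 11 8)| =35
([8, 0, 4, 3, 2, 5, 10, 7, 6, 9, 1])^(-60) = [0, 1, 2, 3, 4, 5, 6, 7, 8, 9, 10]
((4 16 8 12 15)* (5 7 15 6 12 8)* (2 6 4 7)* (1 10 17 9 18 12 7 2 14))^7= (1 16 18 10 5 12 17 14 4 9)(2 15 7 6)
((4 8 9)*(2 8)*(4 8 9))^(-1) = (2 4 8 9)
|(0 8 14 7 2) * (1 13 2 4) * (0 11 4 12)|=5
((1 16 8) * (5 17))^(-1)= (1 8 16)(5 17)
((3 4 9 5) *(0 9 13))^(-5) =(0 9 5 3 4 13)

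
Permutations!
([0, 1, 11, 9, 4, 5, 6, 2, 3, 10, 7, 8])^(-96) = [0, 1, 8, 10, 4, 5, 6, 11, 9, 7, 2, 3]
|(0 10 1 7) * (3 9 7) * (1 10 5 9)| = |(10)(0 5 9 7)(1 3)| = 4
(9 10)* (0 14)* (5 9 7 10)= (0 14)(5 9)(7 10)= [14, 1, 2, 3, 4, 9, 6, 10, 8, 5, 7, 11, 12, 13, 0]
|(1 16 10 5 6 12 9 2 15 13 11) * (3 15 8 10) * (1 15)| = 21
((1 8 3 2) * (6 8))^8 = (1 3 6 2 8)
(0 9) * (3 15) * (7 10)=[9, 1, 2, 15, 4, 5, 6, 10, 8, 0, 7, 11, 12, 13, 14, 3]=(0 9)(3 15)(7 10)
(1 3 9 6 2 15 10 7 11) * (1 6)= (1 3 9)(2 15 10 7 11 6)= [0, 3, 15, 9, 4, 5, 2, 11, 8, 1, 7, 6, 12, 13, 14, 10]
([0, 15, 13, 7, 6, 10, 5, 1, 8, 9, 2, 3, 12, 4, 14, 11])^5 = (15)(2 10 5 6 4 13)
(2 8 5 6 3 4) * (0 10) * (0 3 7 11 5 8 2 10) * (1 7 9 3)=(1 7 11 5 6 9 3 4 10)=[0, 7, 2, 4, 10, 6, 9, 11, 8, 3, 1, 5]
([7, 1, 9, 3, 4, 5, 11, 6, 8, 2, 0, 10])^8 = (0 11 7 10 6)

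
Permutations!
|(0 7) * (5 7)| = 3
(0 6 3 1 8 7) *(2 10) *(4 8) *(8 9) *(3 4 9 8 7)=[6, 9, 10, 1, 8, 5, 4, 0, 3, 7, 2]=(0 6 4 8 3 1 9 7)(2 10)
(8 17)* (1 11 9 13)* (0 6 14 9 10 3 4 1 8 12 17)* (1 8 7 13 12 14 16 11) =[6, 1, 2, 4, 8, 5, 16, 13, 0, 12, 3, 10, 17, 7, 9, 15, 11, 14] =(0 6 16 11 10 3 4 8)(7 13)(9 12 17 14)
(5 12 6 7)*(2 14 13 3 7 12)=(2 14 13 3 7 5)(6 12)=[0, 1, 14, 7, 4, 2, 12, 5, 8, 9, 10, 11, 6, 3, 13]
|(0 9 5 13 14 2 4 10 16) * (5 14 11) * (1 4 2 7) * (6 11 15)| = 40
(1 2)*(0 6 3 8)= (0 6 3 8)(1 2)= [6, 2, 1, 8, 4, 5, 3, 7, 0]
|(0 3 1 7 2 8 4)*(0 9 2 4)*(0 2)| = 6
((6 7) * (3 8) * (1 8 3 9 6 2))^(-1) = ((1 8 9 6 7 2))^(-1) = (1 2 7 6 9 8)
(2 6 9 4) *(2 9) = (2 6)(4 9) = [0, 1, 6, 3, 9, 5, 2, 7, 8, 4]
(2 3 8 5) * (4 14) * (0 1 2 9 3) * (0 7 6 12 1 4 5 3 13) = (0 4 14 5 9 13)(1 2 7 6 12)(3 8) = [4, 2, 7, 8, 14, 9, 12, 6, 3, 13, 10, 11, 1, 0, 5]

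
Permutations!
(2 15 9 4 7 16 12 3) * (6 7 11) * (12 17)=[0, 1, 15, 2, 11, 5, 7, 16, 8, 4, 10, 6, 3, 13, 14, 9, 17, 12]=(2 15 9 4 11 6 7 16 17 12 3)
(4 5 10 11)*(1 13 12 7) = [0, 13, 2, 3, 5, 10, 6, 1, 8, 9, 11, 4, 7, 12] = (1 13 12 7)(4 5 10 11)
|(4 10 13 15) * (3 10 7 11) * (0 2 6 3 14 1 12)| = 13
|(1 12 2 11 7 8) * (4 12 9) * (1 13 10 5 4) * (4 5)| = 8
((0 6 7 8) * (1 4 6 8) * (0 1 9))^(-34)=((0 8 1 4 6 7 9))^(-34)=(0 8 1 4 6 7 9)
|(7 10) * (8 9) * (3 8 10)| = 5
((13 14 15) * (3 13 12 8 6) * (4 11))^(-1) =(3 6 8 12 15 14 13)(4 11)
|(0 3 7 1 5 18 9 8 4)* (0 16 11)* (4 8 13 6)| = 12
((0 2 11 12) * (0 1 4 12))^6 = ((0 2 11)(1 4 12))^6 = (12)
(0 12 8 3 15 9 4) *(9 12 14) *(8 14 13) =[13, 1, 2, 15, 0, 5, 6, 7, 3, 4, 10, 11, 14, 8, 9, 12] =(0 13 8 3 15 12 14 9 4)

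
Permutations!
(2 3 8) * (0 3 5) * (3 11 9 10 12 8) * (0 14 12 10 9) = (0 11)(2 5 14 12 8) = [11, 1, 5, 3, 4, 14, 6, 7, 2, 9, 10, 0, 8, 13, 12]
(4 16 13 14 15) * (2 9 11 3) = (2 9 11 3)(4 16 13 14 15) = [0, 1, 9, 2, 16, 5, 6, 7, 8, 11, 10, 3, 12, 14, 15, 4, 13]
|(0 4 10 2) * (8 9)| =|(0 4 10 2)(8 9)| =4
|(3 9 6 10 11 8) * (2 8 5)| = 8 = |(2 8 3 9 6 10 11 5)|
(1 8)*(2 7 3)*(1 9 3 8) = [0, 1, 7, 2, 4, 5, 6, 8, 9, 3] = (2 7 8 9 3)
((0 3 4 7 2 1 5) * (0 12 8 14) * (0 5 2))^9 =((0 3 4 7)(1 2)(5 12 8 14))^9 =(0 3 4 7)(1 2)(5 12 8 14)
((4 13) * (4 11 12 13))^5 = ((11 12 13))^5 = (11 13 12)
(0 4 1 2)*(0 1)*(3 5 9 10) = (0 4)(1 2)(3 5 9 10) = [4, 2, 1, 5, 0, 9, 6, 7, 8, 10, 3]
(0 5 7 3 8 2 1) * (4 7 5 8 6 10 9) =(0 8 2 1)(3 6 10 9 4 7) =[8, 0, 1, 6, 7, 5, 10, 3, 2, 4, 9]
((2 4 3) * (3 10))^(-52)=(10)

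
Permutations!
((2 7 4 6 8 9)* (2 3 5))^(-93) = (2 6 3 7 8 5 4 9)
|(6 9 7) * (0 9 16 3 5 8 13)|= 9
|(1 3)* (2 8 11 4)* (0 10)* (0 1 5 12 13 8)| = 11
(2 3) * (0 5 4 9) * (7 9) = (0 5 4 7 9)(2 3) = [5, 1, 3, 2, 7, 4, 6, 9, 8, 0]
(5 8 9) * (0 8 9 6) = (0 8 6)(5 9) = [8, 1, 2, 3, 4, 9, 0, 7, 6, 5]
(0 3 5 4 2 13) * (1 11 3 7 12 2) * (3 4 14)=(0 7 12 2 13)(1 11 4)(3 5 14)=[7, 11, 13, 5, 1, 14, 6, 12, 8, 9, 10, 4, 2, 0, 3]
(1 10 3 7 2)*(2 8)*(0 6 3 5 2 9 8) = (0 6 3 7)(1 10 5 2)(8 9) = [6, 10, 1, 7, 4, 2, 3, 0, 9, 8, 5]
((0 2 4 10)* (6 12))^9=((0 2 4 10)(6 12))^9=(0 2 4 10)(6 12)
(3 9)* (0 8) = (0 8)(3 9) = [8, 1, 2, 9, 4, 5, 6, 7, 0, 3]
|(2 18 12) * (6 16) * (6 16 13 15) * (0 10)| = |(0 10)(2 18 12)(6 13 15)| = 6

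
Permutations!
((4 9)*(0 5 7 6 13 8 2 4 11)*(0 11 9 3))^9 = (13)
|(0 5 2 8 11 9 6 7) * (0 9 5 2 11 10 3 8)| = 6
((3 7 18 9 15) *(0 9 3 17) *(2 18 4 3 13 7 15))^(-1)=(0 17 15 3 4 7 13 18 2 9)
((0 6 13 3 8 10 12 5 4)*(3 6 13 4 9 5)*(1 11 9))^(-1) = (0 4 6 13)(1 5 9 11)(3 12 10 8)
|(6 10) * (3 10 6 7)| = 3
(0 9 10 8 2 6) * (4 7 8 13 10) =(0 9 4 7 8 2 6)(10 13) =[9, 1, 6, 3, 7, 5, 0, 8, 2, 4, 13, 11, 12, 10]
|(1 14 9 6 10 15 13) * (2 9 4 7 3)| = 11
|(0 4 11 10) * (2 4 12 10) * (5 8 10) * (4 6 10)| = |(0 12 5 8 4 11 2 6 10)| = 9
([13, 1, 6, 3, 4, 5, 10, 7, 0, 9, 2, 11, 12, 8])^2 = (0 8 13)(2 10 6)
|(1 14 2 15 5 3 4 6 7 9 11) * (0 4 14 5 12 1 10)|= |(0 4 6 7 9 11 10)(1 5 3 14 2 15 12)|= 7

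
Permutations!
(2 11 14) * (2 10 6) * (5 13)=(2 11 14 10 6)(5 13)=[0, 1, 11, 3, 4, 13, 2, 7, 8, 9, 6, 14, 12, 5, 10]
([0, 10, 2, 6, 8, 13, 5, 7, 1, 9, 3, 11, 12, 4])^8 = (13)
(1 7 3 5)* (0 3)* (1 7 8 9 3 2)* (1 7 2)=[1, 8, 7, 5, 4, 2, 6, 0, 9, 3]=(0 1 8 9 3 5 2 7)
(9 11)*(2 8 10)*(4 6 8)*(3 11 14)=[0, 1, 4, 11, 6, 5, 8, 7, 10, 14, 2, 9, 12, 13, 3]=(2 4 6 8 10)(3 11 9 14)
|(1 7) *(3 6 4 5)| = |(1 7)(3 6 4 5)| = 4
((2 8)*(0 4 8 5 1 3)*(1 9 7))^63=((0 4 8 2 5 9 7 1 3))^63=(9)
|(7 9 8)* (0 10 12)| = |(0 10 12)(7 9 8)| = 3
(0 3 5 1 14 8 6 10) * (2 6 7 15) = (0 3 5 1 14 8 7 15 2 6 10) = [3, 14, 6, 5, 4, 1, 10, 15, 7, 9, 0, 11, 12, 13, 8, 2]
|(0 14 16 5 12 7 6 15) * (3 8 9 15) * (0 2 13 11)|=14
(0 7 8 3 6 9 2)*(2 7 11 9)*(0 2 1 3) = [11, 3, 2, 6, 4, 5, 1, 8, 0, 7, 10, 9] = (0 11 9 7 8)(1 3 6)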